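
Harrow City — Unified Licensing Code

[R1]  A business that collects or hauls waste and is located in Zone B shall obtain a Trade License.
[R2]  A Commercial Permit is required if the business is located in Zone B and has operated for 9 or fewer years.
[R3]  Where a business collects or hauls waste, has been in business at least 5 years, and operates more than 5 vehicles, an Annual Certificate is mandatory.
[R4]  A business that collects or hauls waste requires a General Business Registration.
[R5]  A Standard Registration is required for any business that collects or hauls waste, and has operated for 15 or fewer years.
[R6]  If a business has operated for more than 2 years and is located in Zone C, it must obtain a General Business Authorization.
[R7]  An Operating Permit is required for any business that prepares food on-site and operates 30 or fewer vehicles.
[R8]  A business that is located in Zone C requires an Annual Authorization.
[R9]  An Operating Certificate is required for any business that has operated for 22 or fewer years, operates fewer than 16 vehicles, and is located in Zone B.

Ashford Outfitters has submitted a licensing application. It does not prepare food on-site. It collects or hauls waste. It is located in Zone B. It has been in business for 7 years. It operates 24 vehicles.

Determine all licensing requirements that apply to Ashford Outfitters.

Annual Certificate, Commercial Permit, General Business Registration, Standard Registration, Trade License

[R1] collects or hauls waste; is located in Zone B → Trade License required.
[R2] is located in Zone B; years in business 7 ≤ 9 → Commercial Permit required.
[R3] collects or hauls waste; years in business 7 ≥ 5; vehicles 24 > 5 → Annual Certificate required.
[R4] collects or hauls waste → General Business Registration required.
[R5] collects or hauls waste; years in business 7 ≤ 15 → Standard Registration required.
[R6] years in business 7 > 2; is located in Zone B (not: is located in Zone C) → General Business Authorization not required.
[R7] does not prepare food on-site; vehicles 24 ≤ 30 → Operating Permit not required.
[R8] is located in Zone B (not: is located in Zone C) → Annual Authorization not required.
[R9] years in business 7 ≤ 22; vehicles 24 ≥ 16; is located in Zone B → Operating Certificate not required.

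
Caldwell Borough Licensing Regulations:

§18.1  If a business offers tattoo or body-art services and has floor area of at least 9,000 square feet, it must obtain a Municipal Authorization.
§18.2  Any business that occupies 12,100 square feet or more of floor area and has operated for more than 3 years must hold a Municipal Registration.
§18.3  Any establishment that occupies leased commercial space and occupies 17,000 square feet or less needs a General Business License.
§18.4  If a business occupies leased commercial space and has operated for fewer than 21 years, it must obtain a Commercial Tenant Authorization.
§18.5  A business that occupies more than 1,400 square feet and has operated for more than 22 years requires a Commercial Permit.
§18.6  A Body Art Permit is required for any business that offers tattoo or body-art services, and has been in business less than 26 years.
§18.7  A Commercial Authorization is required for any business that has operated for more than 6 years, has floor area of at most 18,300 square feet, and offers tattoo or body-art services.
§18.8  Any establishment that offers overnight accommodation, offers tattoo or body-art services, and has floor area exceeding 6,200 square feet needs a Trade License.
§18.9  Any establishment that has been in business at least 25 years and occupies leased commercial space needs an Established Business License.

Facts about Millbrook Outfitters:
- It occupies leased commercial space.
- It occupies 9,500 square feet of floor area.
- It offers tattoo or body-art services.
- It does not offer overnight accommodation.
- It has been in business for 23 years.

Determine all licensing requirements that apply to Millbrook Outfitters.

Body Art Permit, Commercial Authorization, Commercial Permit, General Business License, Municipal Authorization

§18.1 offers tattoo or body-art services; floor area 9,500 square feet ≥ 9,000 square feet → Municipal Authorization required.
§18.2 floor area 9,500 square feet < 12,100 square feet; years in business 23 > 3 → Municipal Registration not required.
§18.3 occupies leased commercial space; floor area 9,500 square feet ≤ 17,000 square feet → General Business License required.
§18.4 occupies leased commercial space; years in business 23 ≥ 21 → Commercial Tenant Authorization not required.
§18.5 floor area 9,500 square feet > 1,400 square feet; years in business 23 > 22 → Commercial Permit required.
§18.6 offers tattoo or body-art services; years in business 23 < 26 → Body Art Permit required.
§18.7 years in business 23 > 6; floor area 9,500 square feet ≤ 18,300 square feet; offers tattoo or body-art services → Commercial Authorization required.
§18.8 does not offer overnight accommodation; offers tattoo or body-art services; floor area 9,500 square feet > 6,200 square feet → Trade License not required.
§18.9 years in business 23 < 25; occupies leased commercial space → Established Business License not required.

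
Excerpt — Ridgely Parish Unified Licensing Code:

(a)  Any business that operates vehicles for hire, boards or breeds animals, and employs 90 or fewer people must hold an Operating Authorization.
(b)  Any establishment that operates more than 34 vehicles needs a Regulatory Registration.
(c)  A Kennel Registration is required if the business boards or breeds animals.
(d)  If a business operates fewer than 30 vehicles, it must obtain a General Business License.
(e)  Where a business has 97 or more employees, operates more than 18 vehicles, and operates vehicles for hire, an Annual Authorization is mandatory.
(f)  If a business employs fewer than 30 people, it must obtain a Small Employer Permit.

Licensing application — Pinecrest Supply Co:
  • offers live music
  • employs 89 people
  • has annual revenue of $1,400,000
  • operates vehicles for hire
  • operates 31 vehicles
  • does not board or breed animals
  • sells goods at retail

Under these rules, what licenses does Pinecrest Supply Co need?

(a) operates vehicles for hire; does not board or breed animals; employees 89 ≤ 90 → Operating Authorization not required.
(b) vehicles 31 ≤ 34 → Regulatory Registration not required.
(c) does not board or breed animals → Kennel Registration not required.
(d) vehicles 31 ≥ 30 → General Business License not required.
(e) employees 89 < 97; vehicles 31 > 18; operates vehicles for hire → Annual Authorization not required.
(f) employees 89 ≥ 30 → Small Employer Permit not required.

None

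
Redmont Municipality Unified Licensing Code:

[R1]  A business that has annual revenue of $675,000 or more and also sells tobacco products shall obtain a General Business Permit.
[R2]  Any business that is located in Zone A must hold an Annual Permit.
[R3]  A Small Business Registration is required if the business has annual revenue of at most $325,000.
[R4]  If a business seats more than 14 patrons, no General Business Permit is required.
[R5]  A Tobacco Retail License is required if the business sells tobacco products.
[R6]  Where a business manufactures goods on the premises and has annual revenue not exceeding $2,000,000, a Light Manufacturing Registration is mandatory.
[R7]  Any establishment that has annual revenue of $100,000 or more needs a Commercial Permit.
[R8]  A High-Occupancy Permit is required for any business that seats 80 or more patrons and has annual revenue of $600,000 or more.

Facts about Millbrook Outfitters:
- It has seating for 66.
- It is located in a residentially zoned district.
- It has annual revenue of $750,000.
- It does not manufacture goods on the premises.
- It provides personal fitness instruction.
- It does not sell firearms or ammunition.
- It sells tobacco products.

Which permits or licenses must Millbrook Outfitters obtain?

Commercial Permit, Tobacco Retail License

[R1] revenue $750,000 ≥ $675,000; sells tobacco products → General Business Permit required.
[R2] is located in a residentially zoned district (not: is located in Zone A) → Annual Permit not required.
[R3] revenue $750,000 > $325,000 → Small Business Registration not required.
[R4] seating 66 > 14 → exempt from General Business Permit.
[R5] sells tobacco products → Tobacco Retail License required.
[R6] does not manufacture goods on the premises; revenue $750,000 ≤ $2,000,000 → Light Manufacturing Registration not required.
[R7] revenue $750,000 ≥ $100,000 → Commercial Permit required.
[R8] seating 66 < 80; revenue $750,000 ≥ $600,000 → High-Occupancy Permit not required.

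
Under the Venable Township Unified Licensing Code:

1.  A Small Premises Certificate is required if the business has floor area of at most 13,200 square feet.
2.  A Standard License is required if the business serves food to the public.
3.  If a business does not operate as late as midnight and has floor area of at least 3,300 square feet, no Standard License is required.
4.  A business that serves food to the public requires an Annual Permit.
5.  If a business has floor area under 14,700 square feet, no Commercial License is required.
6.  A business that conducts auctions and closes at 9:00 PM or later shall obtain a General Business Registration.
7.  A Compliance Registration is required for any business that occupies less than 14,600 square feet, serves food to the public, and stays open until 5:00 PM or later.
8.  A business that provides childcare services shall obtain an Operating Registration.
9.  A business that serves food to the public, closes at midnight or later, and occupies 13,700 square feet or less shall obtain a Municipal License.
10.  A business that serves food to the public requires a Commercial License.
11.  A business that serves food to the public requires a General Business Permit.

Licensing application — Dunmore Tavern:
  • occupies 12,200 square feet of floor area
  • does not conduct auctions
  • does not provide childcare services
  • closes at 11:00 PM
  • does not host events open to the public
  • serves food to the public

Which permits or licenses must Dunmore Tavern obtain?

1. floor area 12,200 square feet ≤ 13,200 square feet → Small Premises Certificate required.
2. serves food to the public → Standard License required.
3. closes 11:00 PM, at/before midnight; floor area 12,200 square feet ≥ 3,300 square feet → exempt from Standard License.
4. serves food to the public → Annual Permit required.
5. floor area 12,200 square feet < 14,700 square feet → exempt from Commercial License.
6. does not conduct auctions; closes 11:00 PM, after 9:00 PM → General Business Registration not required.
7. floor area 12,200 square feet < 14,600 square feet; serves food to the public; closes 11:00 PM, after 5:00 PM → Compliance Registration required.
8. does not provide childcare services → Operating Registration not required.
9. serves food to the public; closes 11:00 PM, at/before midnight; floor area 12,200 square feet ≤ 13,700 square feet → Municipal License not required.
10. serves food to the public → Commercial License required.
11. serves food to the public → General Business Permit required.

Annual Permit, Compliance Registration, General Business Permit, Small Premises Certificate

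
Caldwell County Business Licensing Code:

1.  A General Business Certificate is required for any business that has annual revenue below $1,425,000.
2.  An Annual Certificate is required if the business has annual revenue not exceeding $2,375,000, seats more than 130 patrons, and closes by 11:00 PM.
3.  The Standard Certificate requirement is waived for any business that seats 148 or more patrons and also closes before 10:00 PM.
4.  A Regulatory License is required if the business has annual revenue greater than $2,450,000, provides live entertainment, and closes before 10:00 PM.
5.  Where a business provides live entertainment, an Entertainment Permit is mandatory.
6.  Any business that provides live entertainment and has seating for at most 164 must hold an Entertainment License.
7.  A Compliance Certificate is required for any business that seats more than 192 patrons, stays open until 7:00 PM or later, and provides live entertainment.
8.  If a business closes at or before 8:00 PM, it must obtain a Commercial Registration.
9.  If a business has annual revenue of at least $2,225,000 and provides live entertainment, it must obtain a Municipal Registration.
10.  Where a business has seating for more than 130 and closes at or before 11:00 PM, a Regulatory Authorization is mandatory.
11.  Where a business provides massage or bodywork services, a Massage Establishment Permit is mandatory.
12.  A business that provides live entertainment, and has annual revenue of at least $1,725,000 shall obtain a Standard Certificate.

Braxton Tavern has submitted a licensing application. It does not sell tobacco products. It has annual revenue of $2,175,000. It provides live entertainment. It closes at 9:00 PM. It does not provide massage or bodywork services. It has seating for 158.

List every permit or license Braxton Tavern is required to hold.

1. revenue $2,175,000 ≥ $1,425,000 → General Business Certificate not required.
2. revenue $2,175,000 ≤ $2,375,000; seating 158 > 130; closes 9:00 PM, at/before 11:00 PM → Annual Certificate required.
3. seating 158 ≥ 148; closes 9:00 PM, at/before 10:00 PM → exempt from Standard Certificate.
4. revenue $2,175,000 ≤ $2,450,000; provides live entertainment; closes 9:00 PM, at/before 10:00 PM → Regulatory License not required.
5. provides live entertainment → Entertainment Permit required.
6. provides live entertainment; seating 158 ≤ 164 → Entertainment License required.
7. seating 158 ≤ 192; closes 9:00 PM, after 7:00 PM; provides live entertainment → Compliance Certificate not required.
8. closes 9:00 PM, after 8:00 PM → Commercial Registration not required.
9. revenue $2,175,000 < $2,225,000; provides live entertainment → Municipal Registration not required.
10. seating 158 > 130; closes 9:00 PM, at/before 11:00 PM → Regulatory Authorization required.
11. does not provide massage or bodywork services → Massage Establishment Permit not required.
12. provides live entertainment; revenue $2,175,000 ≥ $1,725,000 → Standard Certificate required.

Annual Certificate, Entertainment License, Entertainment Permit, Regulatory Authorization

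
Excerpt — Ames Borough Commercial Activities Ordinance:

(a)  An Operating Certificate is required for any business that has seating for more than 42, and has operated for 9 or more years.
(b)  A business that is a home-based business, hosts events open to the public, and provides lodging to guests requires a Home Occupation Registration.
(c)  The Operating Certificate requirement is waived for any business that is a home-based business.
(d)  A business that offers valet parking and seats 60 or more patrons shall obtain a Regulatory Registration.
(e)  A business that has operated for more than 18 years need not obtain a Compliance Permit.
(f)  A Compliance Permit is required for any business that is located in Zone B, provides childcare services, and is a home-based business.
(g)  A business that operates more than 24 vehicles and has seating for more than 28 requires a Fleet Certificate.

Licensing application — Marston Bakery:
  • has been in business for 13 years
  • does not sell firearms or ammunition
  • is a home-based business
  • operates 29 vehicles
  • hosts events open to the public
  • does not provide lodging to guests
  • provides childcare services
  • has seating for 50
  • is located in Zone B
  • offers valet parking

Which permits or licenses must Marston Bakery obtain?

Compliance Permit, Fleet Certificate

(a) seating 50 > 42; years in business 13 ≥ 9 → Operating Certificate required.
(b) is a home-based business; hosts events open to the public; does not provide lodging to guests → Home Occupation Registration not required.
(c) is a home-based business → exempt from Operating Certificate.
(d) offers valet parking; seating 50 < 60 → Regulatory Registration not required.
(e) years in business 13 ≤ 18 → Compliance Permit exemption does not apply.
(f) is located in Zone B; provides childcare services; is a home-based business → Compliance Permit required.
(g) vehicles 29 > 24; seating 50 > 28 → Fleet Certificate required.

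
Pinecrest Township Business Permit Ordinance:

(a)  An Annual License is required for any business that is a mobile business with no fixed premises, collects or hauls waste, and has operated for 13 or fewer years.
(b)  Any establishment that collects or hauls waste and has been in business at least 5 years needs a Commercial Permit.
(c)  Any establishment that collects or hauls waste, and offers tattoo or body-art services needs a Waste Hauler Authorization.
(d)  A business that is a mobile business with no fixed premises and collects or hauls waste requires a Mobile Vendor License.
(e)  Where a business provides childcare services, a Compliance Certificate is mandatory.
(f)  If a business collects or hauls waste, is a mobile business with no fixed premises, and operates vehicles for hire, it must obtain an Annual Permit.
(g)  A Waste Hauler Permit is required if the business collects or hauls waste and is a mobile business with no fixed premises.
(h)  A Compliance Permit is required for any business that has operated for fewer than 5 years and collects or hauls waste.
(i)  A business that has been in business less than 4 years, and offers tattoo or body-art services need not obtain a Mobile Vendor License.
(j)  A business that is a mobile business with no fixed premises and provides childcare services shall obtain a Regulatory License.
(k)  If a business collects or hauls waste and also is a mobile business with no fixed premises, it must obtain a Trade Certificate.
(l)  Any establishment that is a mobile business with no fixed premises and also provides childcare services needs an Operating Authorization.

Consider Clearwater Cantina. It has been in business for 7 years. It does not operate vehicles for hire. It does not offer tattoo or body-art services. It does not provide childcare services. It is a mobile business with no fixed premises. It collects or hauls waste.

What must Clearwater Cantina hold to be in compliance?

Annual License, Commercial Permit, Mobile Vendor License, Trade Certificate, Waste Hauler Permit

(a) is a mobile business with no fixed premises; collects or hauls waste; years in business 7 ≤ 13 → Annual License required.
(b) collects or hauls waste; years in business 7 ≥ 5 → Commercial Permit required.
(c) collects or hauls waste; does not offer tattoo or body-art services → Waste Hauler Authorization not required.
(d) is a mobile business with no fixed premises; collects or hauls waste → Mobile Vendor License required.
(e) does not provide childcare services → Compliance Certificate not required.
(f) collects or hauls waste; is a mobile business with no fixed premises; does not operate vehicles for hire → Annual Permit not required.
(g) collects or hauls waste; is a mobile business with no fixed premises → Waste Hauler Permit required.
(h) years in business 7 ≥ 5; collects or hauls waste → Compliance Permit not required.
(i) years in business 7 ≥ 4; does not offer tattoo or body-art services → Mobile Vendor License exemption does not apply.
(j) is a mobile business with no fixed premises; does not provide childcare services → Regulatory License not required.
(k) collects or hauls waste; is a mobile business with no fixed premises → Trade Certificate required.
(l) is a mobile business with no fixed premises; does not provide childcare services → Operating Authorization not required.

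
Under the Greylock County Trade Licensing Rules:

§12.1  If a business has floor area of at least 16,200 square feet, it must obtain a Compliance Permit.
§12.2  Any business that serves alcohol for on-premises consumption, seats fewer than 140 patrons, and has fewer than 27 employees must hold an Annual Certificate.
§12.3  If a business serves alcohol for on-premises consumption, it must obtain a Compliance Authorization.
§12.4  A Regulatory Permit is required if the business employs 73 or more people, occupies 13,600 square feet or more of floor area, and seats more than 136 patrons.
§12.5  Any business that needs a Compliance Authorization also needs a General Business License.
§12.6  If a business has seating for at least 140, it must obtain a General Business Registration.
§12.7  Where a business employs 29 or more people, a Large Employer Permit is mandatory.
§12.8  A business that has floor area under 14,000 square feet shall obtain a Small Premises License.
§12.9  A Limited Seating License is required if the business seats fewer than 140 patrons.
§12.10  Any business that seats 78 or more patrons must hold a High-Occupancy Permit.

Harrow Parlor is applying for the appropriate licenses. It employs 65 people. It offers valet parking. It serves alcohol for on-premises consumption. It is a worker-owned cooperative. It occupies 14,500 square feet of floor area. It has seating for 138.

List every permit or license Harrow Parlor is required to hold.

Compliance Authorization, General Business License, High-Occupancy Permit, Large Employer Permit, Limited Seating License

§12.1 floor area 14,500 square feet < 16,200 square feet → Compliance Permit not required.
§12.2 serves alcohol for on-premises consumption; seating 138 < 140; employees 65 ≥ 27 → Annual Certificate not required.
§12.3 serves alcohol for on-premises consumption → Compliance Authorization required.
§12.4 employees 65 < 73; floor area 14,500 square feet ≥ 13,600 square feet; seating 138 > 136 → Regulatory Permit not required.
§12.5 Compliance Authorization is required → General Business License also required.
§12.6 seating 138 < 140 → General Business Registration not required.
§12.7 employees 65 ≥ 29 → Large Employer Permit required.
§12.8 floor area 14,500 square feet ≥ 14,000 square feet → Small Premises License not required.
§12.9 seating 138 < 140 → Limited Seating License required.
§12.10 seating 138 ≥ 78 → High-Occupancy Permit required.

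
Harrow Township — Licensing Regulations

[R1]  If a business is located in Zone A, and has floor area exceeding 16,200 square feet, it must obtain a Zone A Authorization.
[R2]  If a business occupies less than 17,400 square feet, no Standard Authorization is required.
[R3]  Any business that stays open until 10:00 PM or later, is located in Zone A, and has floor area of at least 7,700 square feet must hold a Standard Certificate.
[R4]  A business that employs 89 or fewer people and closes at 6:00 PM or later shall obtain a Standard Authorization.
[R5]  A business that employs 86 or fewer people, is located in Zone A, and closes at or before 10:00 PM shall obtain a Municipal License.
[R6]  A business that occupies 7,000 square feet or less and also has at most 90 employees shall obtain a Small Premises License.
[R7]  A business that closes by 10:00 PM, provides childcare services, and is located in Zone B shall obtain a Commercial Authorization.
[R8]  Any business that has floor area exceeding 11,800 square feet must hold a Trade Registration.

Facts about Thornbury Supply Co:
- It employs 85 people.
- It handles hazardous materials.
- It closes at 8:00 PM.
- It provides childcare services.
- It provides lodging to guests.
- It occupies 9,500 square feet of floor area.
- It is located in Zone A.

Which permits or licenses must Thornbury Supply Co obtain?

Municipal License

[R1] is located in Zone A; floor area 9,500 square feet ≤ 16,200 square feet → Zone A Authorization not required.
[R2] floor area 9,500 square feet < 17,400 square feet → exempt from Standard Authorization.
[R3] closes 8:00 PM, at/before 10:00 PM; is located in Zone A; floor area 9,500 square feet ≥ 7,700 square feet → Standard Certificate not required.
[R4] employees 85 ≤ 89; closes 8:00 PM, after 6:00 PM → Standard Authorization required.
[R5] employees 85 ≤ 86; is located in Zone A; closes 8:00 PM, at/before 10:00 PM → Municipal License required.
[R6] floor area 9,500 square feet > 7,000 square feet; employees 85 ≤ 90 → Small Premises License not required.
[R7] closes 8:00 PM, at/before 10:00 PM; provides childcare services; is located in Zone A (not: is located in Zone B) → Commercial Authorization not required.
[R8] floor area 9,500 square feet ≤ 11,800 square feet → Trade Registration not required.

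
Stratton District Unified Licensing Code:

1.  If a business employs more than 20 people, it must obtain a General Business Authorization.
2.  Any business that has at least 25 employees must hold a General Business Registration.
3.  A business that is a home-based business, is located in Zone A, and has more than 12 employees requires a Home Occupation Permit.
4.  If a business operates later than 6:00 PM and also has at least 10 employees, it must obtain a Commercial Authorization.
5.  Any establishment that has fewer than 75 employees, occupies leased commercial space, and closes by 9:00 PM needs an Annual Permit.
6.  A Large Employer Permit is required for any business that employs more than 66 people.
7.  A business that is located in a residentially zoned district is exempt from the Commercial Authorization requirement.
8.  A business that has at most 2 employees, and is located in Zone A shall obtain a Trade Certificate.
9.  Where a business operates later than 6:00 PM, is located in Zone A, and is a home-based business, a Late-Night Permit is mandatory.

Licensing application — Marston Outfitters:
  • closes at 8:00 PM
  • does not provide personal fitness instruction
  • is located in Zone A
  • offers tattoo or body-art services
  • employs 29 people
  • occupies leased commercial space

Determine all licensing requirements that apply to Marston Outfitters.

1. employees 29 > 20 → General Business Authorization required.
2. employees 29 ≥ 25 → General Business Registration required.
3. occupies leased commercial space (not: is a home-based business); is located in Zone A; employees 29 > 12 → Home Occupation Permit not required.
4. closes 8:00 PM, after 6:00 PM; employees 29 ≥ 10 → Commercial Authorization required.
5. employees 29 < 75; occupies leased commercial space; closes 8:00 PM, at/before 9:00 PM → Annual Permit required.
6. employees 29 ≤ 66 → Large Employer Permit not required.
7. is located in Zone A (not: is located in a residentially zoned district) → Commercial Authorization exemption does not apply.
8. employees 29 > 2; is located in Zone A → Trade Certificate not required.
9. closes 8:00 PM, after 6:00 PM; is located in Zone A; occupies leased commercial space (not: is a home-based business) → Late-Night Permit not required.

Annual Permit, Commercial Authorization, General Business Authorization, General Business Registration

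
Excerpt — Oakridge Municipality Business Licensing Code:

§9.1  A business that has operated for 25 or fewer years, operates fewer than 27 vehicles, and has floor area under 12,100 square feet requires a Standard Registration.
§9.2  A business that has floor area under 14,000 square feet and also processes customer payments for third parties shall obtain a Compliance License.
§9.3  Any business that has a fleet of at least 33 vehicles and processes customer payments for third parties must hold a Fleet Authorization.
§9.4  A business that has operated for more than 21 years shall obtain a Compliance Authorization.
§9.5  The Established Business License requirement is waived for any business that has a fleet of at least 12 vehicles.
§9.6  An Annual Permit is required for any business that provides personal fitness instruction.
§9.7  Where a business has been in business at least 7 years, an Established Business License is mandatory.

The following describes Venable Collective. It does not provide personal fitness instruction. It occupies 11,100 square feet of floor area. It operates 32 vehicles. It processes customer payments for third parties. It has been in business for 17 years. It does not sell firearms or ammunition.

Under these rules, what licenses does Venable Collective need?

§9.1 years in business 17 ≤ 25; vehicles 32 ≥ 27; floor area 11,100 square feet < 12,100 square feet → Standard Registration not required.
§9.2 floor area 11,100 square feet < 14,000 square feet; processes customer payments for third parties → Compliance License required.
§9.3 vehicles 32 < 33; processes customer payments for third parties → Fleet Authorization not required.
§9.4 years in business 17 ≤ 21 → Compliance Authorization not required.
§9.5 vehicles 32 ≥ 12 → exempt from Established Business License.
§9.6 does not provide personal fitness instruction → Annual Permit not required.
§9.7 years in business 17 ≥ 7 → Established Business License required.

Compliance License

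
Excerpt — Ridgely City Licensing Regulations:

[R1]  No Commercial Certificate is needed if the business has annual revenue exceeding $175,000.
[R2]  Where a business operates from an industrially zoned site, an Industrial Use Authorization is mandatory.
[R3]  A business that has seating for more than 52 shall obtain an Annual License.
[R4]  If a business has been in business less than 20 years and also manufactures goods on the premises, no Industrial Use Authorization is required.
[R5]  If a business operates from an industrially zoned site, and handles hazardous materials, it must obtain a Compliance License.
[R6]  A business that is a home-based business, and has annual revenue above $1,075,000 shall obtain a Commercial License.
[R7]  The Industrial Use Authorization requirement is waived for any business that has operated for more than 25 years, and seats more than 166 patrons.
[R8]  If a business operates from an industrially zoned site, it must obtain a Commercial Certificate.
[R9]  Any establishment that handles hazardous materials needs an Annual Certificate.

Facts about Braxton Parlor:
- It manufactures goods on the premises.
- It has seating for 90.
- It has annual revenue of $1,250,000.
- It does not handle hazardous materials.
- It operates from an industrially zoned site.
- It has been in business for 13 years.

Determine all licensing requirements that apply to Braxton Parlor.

[R1] revenue $1,250,000 > $175,000 → exempt from Commercial Certificate.
[R2] operates from an industrially zoned site → Industrial Use Authorization required.
[R3] seating 90 > 52 → Annual License required.
[R4] years in business 13 < 20; manufactures goods on the premises → exempt from Industrial Use Authorization.
[R5] operates from an industrially zoned site; does not handle hazardous materials → Compliance License not required.
[R6] operates from an industrially zoned site (not: is a home-based business); revenue $1,250,000 > $1,075,000 → Commercial License not required.
[R7] years in business 13 ≤ 25; seating 90 ≤ 166 → Industrial Use Authorization exemption does not apply.
[R8] operates from an industrially zoned site → Commercial Certificate required.
[R9] does not handle hazardous materials → Annual Certificate not required.

Annual License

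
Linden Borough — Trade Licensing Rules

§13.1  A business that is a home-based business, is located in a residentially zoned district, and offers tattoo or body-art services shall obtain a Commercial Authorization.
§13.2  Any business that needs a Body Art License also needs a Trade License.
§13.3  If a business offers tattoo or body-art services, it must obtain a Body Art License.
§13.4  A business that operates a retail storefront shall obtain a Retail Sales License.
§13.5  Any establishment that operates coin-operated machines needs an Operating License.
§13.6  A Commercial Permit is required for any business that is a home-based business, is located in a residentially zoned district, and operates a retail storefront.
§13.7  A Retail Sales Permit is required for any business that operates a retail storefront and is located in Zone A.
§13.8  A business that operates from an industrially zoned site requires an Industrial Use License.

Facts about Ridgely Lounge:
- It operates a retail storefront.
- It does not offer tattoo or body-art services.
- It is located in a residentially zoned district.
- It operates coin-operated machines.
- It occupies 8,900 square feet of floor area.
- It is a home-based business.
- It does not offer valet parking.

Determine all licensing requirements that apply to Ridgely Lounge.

Commercial Permit, Operating License, Retail Sales License

§13.1 is a home-based business; is located in a residentially zoned district; does not offer tattoo or body-art services → Commercial Authorization not required.
§13.2 Body Art License is not required → no effect.
§13.3 does not offer tattoo or body-art services → Body Art License not required.
§13.4 operates a retail storefront → Retail Sales License required.
§13.5 operates coin-operated machines → Operating License required.
§13.6 is a home-based business; is located in a residentially zoned district; operates a retail storefront → Commercial Permit required.
§13.7 operates a retail storefront; is located in a residentially zoned district (not: is located in Zone A) → Retail Sales Permit not required.
§13.8 is a home-based business (not: operates from an industrially zoned site) → Industrial Use License not required.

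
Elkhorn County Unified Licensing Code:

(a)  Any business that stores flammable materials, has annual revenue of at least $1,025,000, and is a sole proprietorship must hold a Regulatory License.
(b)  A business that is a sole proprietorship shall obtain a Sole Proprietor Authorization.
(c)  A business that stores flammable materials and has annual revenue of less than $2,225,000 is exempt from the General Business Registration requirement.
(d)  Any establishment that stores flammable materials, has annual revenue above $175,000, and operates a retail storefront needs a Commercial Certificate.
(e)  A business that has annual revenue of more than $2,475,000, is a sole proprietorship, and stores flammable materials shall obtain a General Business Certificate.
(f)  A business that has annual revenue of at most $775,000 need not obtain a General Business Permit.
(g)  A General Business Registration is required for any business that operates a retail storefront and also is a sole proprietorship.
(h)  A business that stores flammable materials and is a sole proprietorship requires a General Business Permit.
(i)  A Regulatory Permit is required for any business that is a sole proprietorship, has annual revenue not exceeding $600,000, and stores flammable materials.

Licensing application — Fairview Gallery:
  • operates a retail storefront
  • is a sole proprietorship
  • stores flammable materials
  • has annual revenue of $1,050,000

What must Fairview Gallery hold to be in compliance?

Commercial Certificate, General Business Permit, Regulatory License, Sole Proprietor Authorization

(a) stores flammable materials; revenue $1,050,000 ≥ $1,025,000; is a sole proprietorship → Regulatory License required.
(b) is a sole proprietorship → Sole Proprietor Authorization required.
(c) stores flammable materials; revenue $1,050,000 < $2,225,000 → exempt from General Business Registration.
(d) stores flammable materials; revenue $1,050,000 > $175,000; operates a retail storefront → Commercial Certificate required.
(e) revenue $1,050,000 ≤ $2,475,000; is a sole proprietorship; stores flammable materials → General Business Certificate not required.
(f) revenue $1,050,000 > $775,000 → General Business Permit exemption does not apply.
(g) operates a retail storefront; is a sole proprietorship → General Business Registration required.
(h) stores flammable materials; is a sole proprietorship → General Business Permit required.
(i) is a sole proprietorship; revenue $1,050,000 > $600,000; stores flammable materials → Regulatory Permit not required.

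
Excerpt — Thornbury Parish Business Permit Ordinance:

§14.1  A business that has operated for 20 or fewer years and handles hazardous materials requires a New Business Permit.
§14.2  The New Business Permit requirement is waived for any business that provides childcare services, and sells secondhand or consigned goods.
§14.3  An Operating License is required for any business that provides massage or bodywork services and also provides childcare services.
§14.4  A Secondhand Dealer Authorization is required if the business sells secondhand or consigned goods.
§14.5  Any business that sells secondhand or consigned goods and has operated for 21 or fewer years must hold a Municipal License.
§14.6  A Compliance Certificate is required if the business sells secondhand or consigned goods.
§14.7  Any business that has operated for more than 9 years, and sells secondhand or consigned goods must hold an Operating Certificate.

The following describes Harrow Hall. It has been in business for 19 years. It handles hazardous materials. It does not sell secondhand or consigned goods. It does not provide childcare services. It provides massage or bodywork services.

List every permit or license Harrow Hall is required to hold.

§14.1 years in business 19 ≤ 20; handles hazardous materials → New Business Permit required.
§14.2 does not provide childcare services; does not sell secondhand or consigned goods → New Business Permit exemption does not apply.
§14.3 provides massage or bodywork services; does not provide childcare services → Operating License not required.
§14.4 does not sell secondhand or consigned goods → Secondhand Dealer Authorization not required.
§14.5 does not sell secondhand or consigned goods; years in business 19 ≤ 21 → Municipal License not required.
§14.6 does not sell secondhand or consigned goods → Compliance Certificate not required.
§14.7 years in business 19 > 9; does not sell secondhand or consigned goods → Operating Certificate not required.

New Business Permit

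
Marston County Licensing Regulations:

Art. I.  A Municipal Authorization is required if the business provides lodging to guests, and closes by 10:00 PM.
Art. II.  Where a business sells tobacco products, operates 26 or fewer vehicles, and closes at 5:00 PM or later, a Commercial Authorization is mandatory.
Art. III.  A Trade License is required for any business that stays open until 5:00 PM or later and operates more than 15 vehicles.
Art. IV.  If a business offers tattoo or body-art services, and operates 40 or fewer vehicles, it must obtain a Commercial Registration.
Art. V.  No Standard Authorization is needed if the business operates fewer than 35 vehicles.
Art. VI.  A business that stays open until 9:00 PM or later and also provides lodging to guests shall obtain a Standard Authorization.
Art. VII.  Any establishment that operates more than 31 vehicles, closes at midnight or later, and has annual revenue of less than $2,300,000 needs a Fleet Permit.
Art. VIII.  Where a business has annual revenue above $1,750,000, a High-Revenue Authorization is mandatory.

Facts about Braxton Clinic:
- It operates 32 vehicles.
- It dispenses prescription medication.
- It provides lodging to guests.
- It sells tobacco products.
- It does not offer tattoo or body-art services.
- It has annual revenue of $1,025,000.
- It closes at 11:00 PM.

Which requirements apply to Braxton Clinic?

Trade License

Art. I. provides lodging to guests; closes 11:00 PM, after 10:00 PM → Municipal Authorization not required.
Art. II. sells tobacco products; vehicles 32 > 26; closes 11:00 PM, after 5:00 PM → Commercial Authorization not required.
Art. III. closes 11:00 PM, after 5:00 PM; vehicles 32 > 15 → Trade License required.
Art. IV. does not offer tattoo or body-art services; vehicles 32 ≤ 40 → Commercial Registration not required.
Art. V. vehicles 32 < 35 → exempt from Standard Authorization.
Art. VI. closes 11:00 PM, after 9:00 PM; provides lodging to guests → Standard Authorization required.
Art. VII. vehicles 32 > 31; closes 11:00 PM, at/before midnight; revenue $1,025,000 < $2,300,000 → Fleet Permit not required.
Art. VIII. revenue $1,025,000 ≤ $1,750,000 → High-Revenue Authorization not required.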